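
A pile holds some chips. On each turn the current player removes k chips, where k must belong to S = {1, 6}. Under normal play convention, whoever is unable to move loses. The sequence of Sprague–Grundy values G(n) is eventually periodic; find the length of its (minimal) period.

G(0) = 0
G(1) = mex{0} = 1
G(2) = mex{1} = 0
G(3) = mex{0} = 1
G(4) = mex{1} = 0
G(5) = mex{0} = 1
G(6) = mex{1,0} = 2
G(7) = mex{2,1} = 0
G(8) = mex{0,0} = 1
G(9) = mex{1,1} = 0
G(10) = mex{0,0} = 1
G(11) = mex{1,1} = 0
G(12) = mex{0,2} = 1
G(13) = mex{1,0} = 2
G(14) = mex{2,1} = 0
G(15) = mex{0,0} = 1
G(n+7) = G(n) holds for n = 0,…,5 (a full window of length max(S) = 6), so the sequence is purely periodic with period 7.

7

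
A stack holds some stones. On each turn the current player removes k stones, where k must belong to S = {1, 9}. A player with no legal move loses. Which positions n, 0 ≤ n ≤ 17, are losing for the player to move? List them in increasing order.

n :  0  1  2  3  4  5  6  7  8  9 10 11 12 13 14 15 16 17
G :  0  1  0  1  0  1  0  1  0  1  0  1  0  1  0  1  0  1
P-positions are exactly the n with G(n) = 0.

0, 2, 4, 6, 8, 10, 12, 14, 16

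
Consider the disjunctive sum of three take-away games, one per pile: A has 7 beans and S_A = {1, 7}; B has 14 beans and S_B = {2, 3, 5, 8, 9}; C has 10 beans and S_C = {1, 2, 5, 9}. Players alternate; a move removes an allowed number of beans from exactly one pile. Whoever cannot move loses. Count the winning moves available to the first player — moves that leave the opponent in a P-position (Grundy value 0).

1

Pile A, S = {1, 7}:
n : 0 1 2 3 4 5 6 7
G : 0 1 0 1 0 1 0 1
G_A(7) = 1.
Pile B, S = {2, 3, 5, 8, 9}:
n :  0  1  2  3  4  5  6  7  8  9 10 11 12 13 14
G :  0  0  1  1  2  2  3  0  4  1  3  0  4  1  5
G_B(14) = 5.
Pile C, S = {1, 2, 5, 9}:
G(0) = 0
G(1) = mex{0} = 1
G(2) = mex{1,0} = 2
G(3) = mex{2,1} = 0
G(4) = mex{0,2} = 1
G(5) = mex{1,0,0} = 2
G(6) = mex{2,1,1} = 0
G(7) = mex{0,2,2} = 1
G(8) = mex{1,0,0} = 2
G(9) = mex{2,1,1,0} = 3
G(10) = mex{3,2,2,1} = 0
G_C(10) = 0.
Combined Grundy value = 1 ⊕ 5 ⊕ 0 = 4.
A winning move leaves total XOR = 0, i.e. changes one component's Grundy value g to g ⊕ X where X is the current total.
Pile A: need g' = 1⊕4 = 5. Options: 7−1→G=0, 7−7→G=0. Hits: 0.
Pile B: need g' = 5⊕4 = 1. Options: 14−2→G=4, 14−3→G=0, 14−5→G=1, 14−8→G=3, 14−9→G=2. Hits: 1.
Pile C: need g' = 0⊕4 = 4. Options: 10−1→G=3, 10−2→G=2, 10−5→G=2, 10−9→G=1. Hits: 0.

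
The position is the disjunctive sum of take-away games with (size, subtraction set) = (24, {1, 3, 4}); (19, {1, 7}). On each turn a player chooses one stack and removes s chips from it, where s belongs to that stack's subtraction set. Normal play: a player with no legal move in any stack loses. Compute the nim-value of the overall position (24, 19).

0

Stack A, S = {1, 3, 4}:
G(0) = 0
G(1) = mex{0} = 1
G(2) = mex{1} = 0
G(3) = mex{0,0} = 1
G(4) = mex{1,1,0} = 2
G(5) = mex{2,0,1} = 3
G(6) = mex{3,1,0} = 2
G(7) = mex{2,2,1} = 0
G(8) = mex{0,3,2} = 1
G(9) = mex{1,2,3} = 0
G(10) = mex{0,0,2} = 1
G(11) = mex{1,1,0} = 2
G(12) = mex{2,0,1} = 3
G(13) = mex{3,1,0} = 2
G(14) = mex{2,2,1} = 0
G(15) = mex{0,3,2} = 1
G(16) = mex{1,2,3} = 0
G(17) = mex{0,0,2} = 1
G(18) = mex{1,1,0} = 2
G(19) = mex{2,0,1} = 3
G(20) = mex{3,1,0} = 2
G(21) = mex{2,2,1} = 0
G(22) = mex{0,3,2} = 1
G(23) = mex{1,2,3} = 0
G(24) = mex{0,0,2} = 1
G_A(24) = 1.
Stack B, S = {1, 7}:
G(0) = 0
G(1) = mex{0} = 1
G(2) = mex{1} = 0
G(3) = mex{0} = 1
G(4) = mex{1} = 0
G(5) = mex{0} = 1
G(6) = mex{1} = 0
G(7) = mex{0,0} = 1
G(8) = mex{1,1} = 0
G(9) = mex{0,0} = 1
G(10) = mex{1,1} = 0
G(11) = mex{0,0} = 1
G(12) = mex{1,1} = 0
G(13) = mex{0,0} = 1
G(14) = mex{1,1} = 0
G(15) = mex{0,0} = 1
G(16) = mex{1,1} = 0
G(17) = mex{0,0} = 1
G(18) = mex{1,1} = 0
G(19) = mex{0,0} = 1
G_B(19) = 1.
Combined Grundy value = 1 ⊕ 1 = 0.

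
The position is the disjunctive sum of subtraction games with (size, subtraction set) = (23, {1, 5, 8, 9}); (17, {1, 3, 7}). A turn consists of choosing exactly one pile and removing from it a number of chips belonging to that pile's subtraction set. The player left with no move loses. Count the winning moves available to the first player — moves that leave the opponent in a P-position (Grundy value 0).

0

Pile A, S = {1, 5, 8, 9}:
n :  0  1  2  3  4  5  6  7  8  9 10 11 12 13 14 15 16 17 18 19 20 21 22 23
G :  0  1  0  1  0  1  0  1  2  3  2  3  2  3  2  3  0  1  0  1  0  1  0  1
G_A(23) = 1.
Pile B, S = {1, 3, 7}:
n :  0  1  2  3  4  5  6  7  8  9 10 11 12 13 14 15 16 17
G :  0  1  0  1  0  1  0  1  0  1  0  1  0  1  0  1  0  1
G_B(17) = 1.
Combined Grundy value = 1 ⊕ 1 = 0.
A winning move leaves total XOR = 0, i.e. changes one component's Grundy value g to g ⊕ X where X is the current total.
Pile A: target g' = 1⊕0 = 1, but every legal move changes the Grundy value (mex property), so 0 moves.
Pile B: target g' = 1⊕0 = 1, but every legal move changes the Grundy value (mex property), so 0 moves.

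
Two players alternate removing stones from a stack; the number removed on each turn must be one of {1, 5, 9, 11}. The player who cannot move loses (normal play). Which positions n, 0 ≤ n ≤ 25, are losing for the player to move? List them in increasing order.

n :  0  1  2  3  4  5  6  7  8  9 10 11 12 13 14 15 16 17 18 19 20 21 22 23 24 25
G :  0  1  0  1  0  1  0  1  0  1  0  1  0  1  0  1  0  1  0  1  0  1  0  1  0  1
P-positions are exactly the n with G(n) = 0.

0, 2, 4, 6, 8, 10, 12, 14, 16, 18, 20, 22, 24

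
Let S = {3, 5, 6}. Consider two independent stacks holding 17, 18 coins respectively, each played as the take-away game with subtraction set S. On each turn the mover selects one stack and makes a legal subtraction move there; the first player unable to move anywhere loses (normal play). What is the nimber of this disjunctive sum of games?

All stacks use S = {3, 5, 6}:
n :  0  1  2  3  4  5  6  7  8  9 10 11 12 13 14 15 16 17 18
G :  0  0  0  1  1  1  2  2  2  0  0  0  1  1  1  2  2  2  0
Stack A: G(17) = 2.
Stack B: G(18) = 0.
Combined Grundy value = 2 ⊕ 0 = 2.

2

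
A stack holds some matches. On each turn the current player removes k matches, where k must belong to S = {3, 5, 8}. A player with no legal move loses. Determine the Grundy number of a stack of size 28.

2

n :  0  1  2  3  4  5  6  7  8  9 10 11 12 13 14 15 16 17 18 19 20 21 22 23 24 25 26 27 28
G :  0  0  0  1  1  1  2  2  2  3  3  0  0  0  1  1  1  2  2  2  3  3  0  0  0  1  1  1  2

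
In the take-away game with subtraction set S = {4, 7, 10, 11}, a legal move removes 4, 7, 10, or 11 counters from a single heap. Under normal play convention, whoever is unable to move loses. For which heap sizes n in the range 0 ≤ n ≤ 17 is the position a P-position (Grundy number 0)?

n :  0  1  2  3  4  5  6  7  8  9 10 11 12 13 14 15 16 17
G :  0  0  0  0  1  1  1  1  2  2  2  2  3  3  3  0  0  0
P-positions are exactly the n with G(n) = 0.

0, 1, 2, 3, 15, 16, 17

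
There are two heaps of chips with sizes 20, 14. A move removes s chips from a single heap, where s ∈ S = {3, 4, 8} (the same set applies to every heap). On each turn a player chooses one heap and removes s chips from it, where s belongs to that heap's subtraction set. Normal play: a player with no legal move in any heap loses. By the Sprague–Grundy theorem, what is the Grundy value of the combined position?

All heaps use S = {3, 4, 8}:
G(0) = 0
G(1) = mex{} = 0
G(2) = mex{} = 0
G(3) = mex{0} = 1
G(4) = mex{0,0} = 1
G(5) = mex{0,0} = 1
G(6) = mex{1,0} = 2
G(7) = mex{1,1} = 0
G(8) = mex{1,1,0} = 2
G(9) = mex{2,1,0} = 3
G(10) = mex{0,2,0} = 1
G(11) = mex{2,0,1} = 3
G(12) = mex{3,2,1} = 0
G(13) = mex{1,3,1} = 0
G(14) = mex{3,1,2} = 0
G(15) = mex{0,3,0} = 1
G(16) = mex{0,0,2} = 1
G(17) = mex{0,0,3} = 1
G(18) = mex{1,0,1} = 2
G(19) = mex{1,1,3} = 0
G(20) = mex{1,1,0} = 2
Heap A: G(20) = 2.
Heap B: G(14) = 0.
Combined Grundy value = 2 ⊕ 0 = 2.

2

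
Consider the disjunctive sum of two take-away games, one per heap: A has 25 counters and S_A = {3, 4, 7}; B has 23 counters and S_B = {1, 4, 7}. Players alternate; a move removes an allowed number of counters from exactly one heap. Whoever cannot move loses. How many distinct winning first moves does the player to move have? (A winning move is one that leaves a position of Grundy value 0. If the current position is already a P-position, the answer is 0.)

Heap A, S = {3, 4, 7}:
G(0) = 0
G(1) = mex{} = 0
G(2) = mex{} = 0
G(3) = mex{0} = 1
G(4) = mex{0,0} = 1
G(5) = mex{0,0} = 1
G(6) = mex{1,0} = 2
G(7) = mex{1,1,0} = 2
G(8) = mex{1,1,0} = 2
G(9) = mex{2,1,0} = 3
G(10) = mex{2,2,1} = 0
G(11) = mex{2,2,1} = 0
G(12) = mex{3,2,1} = 0
G(13) = mex{0,3,2} = 1
G(14) = mex{0,0,2} = 1
G(15) = mex{0,0,2} = 1
G(16) = mex{1,0,3} = 2
G(17) = mex{1,1,0} = 2
G(18) = mex{1,1,0} = 2
G(19) = mex{2,1,0} = 3
G(20) = mex{2,2,1} = 0
G(21) = mex{2,2,1} = 0
G(22) = mex{3,2,1} = 0
G(23) = mex{0,3,2} = 1
G(24) = mex{0,0,2} = 1
G(25) = mex{0,0,2} = 1
G_A(25) = 1.
Heap B, S = {1, 4, 7}:
n :  0  1  2  3  4  5  6  7  8  9 10 11 12 13 14 15 16 17 18 19 20 21 22 23
G :  0  1  0  1  2  0  1  2  0  1  0  1  2  0  1  2  0  1  0  1  2  0  1  2
G_B(23) = 2.
Combined Grundy value = 1 ⊕ 2 = 3.
A winning move leaves total XOR = 0, i.e. changes one component's Grundy value g to g ⊕ X where X is the current total.
Heap A: need g' = 1⊕3 = 2. Options: 25−3→G=0, 25−4→G=0, 25−7→G=2. Hits: 1.
Heap B: need g' = 2⊕3 = 1. Options: 23−1→G=1, 23−4→G=1, 23−7→G=0. Hits: 2.

3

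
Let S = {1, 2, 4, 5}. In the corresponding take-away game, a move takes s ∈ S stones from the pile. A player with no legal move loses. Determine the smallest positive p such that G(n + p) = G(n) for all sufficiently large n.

3

G(0) = 0
G(1) = mex{0} = 1
G(2) = mex{1,0} = 2
G(3) = mex{2,1} = 0
G(4) = mex{0,2,0} = 1
G(5) = mex{1,0,1,0} = 2
G(6) = mex{2,1,2,1} = 0
G(7) = mex{0,2,0,2} = 1
G(8) = mex{1,0,1,0} = 2
G(9) = mex{2,1,2,1} = 0
G(10) = mex{0,2,0,2} = 1
G(11) = mex{1,0,1,0} = 2
G(12) = mex{2,1,2,1} = 0
G(13) = mex{0,2,0,2} = 1
G(14) = mex{1,0,1,0} = 2
G(n+3) = G(n) holds for n = 0,…,4 (a full window of length max(S) = 5), so the sequence is purely periodic with period 3.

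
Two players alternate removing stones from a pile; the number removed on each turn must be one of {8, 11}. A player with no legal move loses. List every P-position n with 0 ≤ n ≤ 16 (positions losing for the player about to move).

G(0) = 0
G(1) = mex{} = 0
G(2) = mex{} = 0
G(3) = mex{} = 0
G(4) = mex{} = 0
G(5) = mex{} = 0
G(6) = mex{} = 0
G(7) = mex{} = 0
G(8) = mex{0} = 1
G(9) = mex{0} = 1
G(10) = mex{0} = 1
G(11) = mex{0,0} = 1
G(12) = mex{0,0} = 1
G(13) = mex{0,0} = 1
G(14) = mex{0,0} = 1
G(15) = mex{0,0} = 1
G(16) = mex{1,0} = 2
P-positions are exactly the n with G(n) = 0.

0, 1, 2, 3, 4, 5, 6, 7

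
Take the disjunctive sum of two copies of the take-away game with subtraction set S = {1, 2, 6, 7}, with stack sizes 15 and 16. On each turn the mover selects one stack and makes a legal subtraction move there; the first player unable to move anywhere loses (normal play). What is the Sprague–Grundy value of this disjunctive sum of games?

All stacks use S = {1, 2, 6, 7}:
n :  0  1  2  3  4  5  6  7  8  9 10 11 12 13 14 15 16
G :  0  1  2  0  1  2  3  4  0  1  2  0  1  2  3  4  0
Stack A: G(15) = 4.
Stack B: G(16) = 0.
Combined Grundy value = 4 ⊕ 0 = 4.

4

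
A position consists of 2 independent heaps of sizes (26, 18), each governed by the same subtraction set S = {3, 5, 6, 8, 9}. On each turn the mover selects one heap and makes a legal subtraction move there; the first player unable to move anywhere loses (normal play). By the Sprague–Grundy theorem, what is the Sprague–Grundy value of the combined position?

2

All heaps use S = {3, 5, 6, 8, 9}:
n :  0  1  2  3  4  5  6  7  8  9 10 11 12 13 14 15 16 17 18 19 20 21 22 23 24 25 26
G :  0  0  0  1  1  1  2  2  2  3  3  3  0  0  0  1  1  1  2  2  2  3  3  3  0  0  0
Heap A: G(26) = 0.
Heap B: G(18) = 2.
Combined Grundy value = 0 ⊕ 2 = 2.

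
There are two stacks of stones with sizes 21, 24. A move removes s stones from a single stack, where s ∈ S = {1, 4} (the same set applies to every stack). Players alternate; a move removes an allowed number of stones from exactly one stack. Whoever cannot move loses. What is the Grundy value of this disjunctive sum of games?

All stacks use S = {1, 4}:
n :  0  1  2  3  4  5  6  7  8  9 10 11 12 13 14 15 16 17 18 19 20 21 22 23 24
G :  0  1  0  1  2  0  1  0  1  2  0  1  0  1  2  0  1  0  1  2  0  1  0  1  2
Stack A: G(21) = 1.
Stack B: G(24) = 2.
Combined Grundy value = 1 ⊕ 2 = 3.

3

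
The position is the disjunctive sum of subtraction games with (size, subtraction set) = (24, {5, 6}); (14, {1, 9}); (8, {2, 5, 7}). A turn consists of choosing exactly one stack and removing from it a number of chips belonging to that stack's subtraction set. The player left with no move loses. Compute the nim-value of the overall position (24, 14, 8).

Stack A, S = {5, 6}:
G(0) = 0
G(1) = mex{} = 0
G(2) = mex{} = 0
G(3) = mex{} = 0
G(4) = mex{} = 0
G(5) = mex{0} = 1
G(6) = mex{0,0} = 1
G(7) = mex{0,0} = 1
G(8) = mex{0,0} = 1
G(9) = mex{0,0} = 1
G(10) = mex{1,0} = 2
G(11) = mex{1,1} = 0
G(12) = mex{1,1} = 0
G(13) = mex{1,1} = 0
G(14) = mex{1,1} = 0
G(15) = mex{2,1} = 0
G(16) = mex{0,2} = 1
G(17) = mex{0,0} = 1
G(18) = mex{0,0} = 1
G(19) = mex{0,0} = 1
G(20) = mex{0,0} = 1
G(21) = mex{1,0} = 2
G(22) = mex{1,1} = 0
G(23) = mex{1,1} = 0
G(24) = mex{1,1} = 0
G_A(24) = 0.
Stack B, S = {1, 9}:
G(0) = 0
G(1) = mex{0} = 1
G(2) = mex{1} = 0
G(3) = mex{0} = 1
G(4) = mex{1} = 0
G(5) = mex{0} = 1
G(6) = mex{1} = 0
G(7) = mex{0} = 1
G(8) = mex{1} = 0
G(9) = mex{0,0} = 1
G(10) = mex{1,1} = 0
G(11) = mex{0,0} = 1
G(12) = mex{1,1} = 0
G(13) = mex{0,0} = 1
G(14) = mex{1,1} = 0
G_B(14) = 0.
Stack C, S = {2, 5, 7}:
n : 0 1 2 3 4 5 6 7 8
G : 0 0 1 1 0 2 1 3 2
G_C(8) = 2.
Combined Grundy value = 0 ⊕ 0 ⊕ 2 = 2.

2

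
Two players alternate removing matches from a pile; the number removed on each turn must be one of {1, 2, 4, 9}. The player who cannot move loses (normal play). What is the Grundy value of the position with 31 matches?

3

n :  0  1  2  3  4  5  6  7  8  9 10 11 12 13 14 15 16 17 18 19 20 21 22 23 24 25 26 27 28 29 30 31
G :  0  1  2  0  1  2  0  1  2  3  4  0  1  2  0  1  2  0  1  2  3  4  0  1  2  0  1  2  0  1  2  3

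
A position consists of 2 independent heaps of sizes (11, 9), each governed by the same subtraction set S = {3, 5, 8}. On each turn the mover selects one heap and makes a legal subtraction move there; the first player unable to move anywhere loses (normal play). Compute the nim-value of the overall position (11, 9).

3

All heaps use S = {3, 5, 8}:
G(0) = 0
G(1) = mex{} = 0
G(2) = mex{} = 0
G(3) = mex{0} = 1
G(4) = mex{0} = 1
G(5) = mex{0,0} = 1
G(6) = mex{1,0} = 2
G(7) = mex{1,0} = 2
G(8) = mex{1,1,0} = 2
G(9) = mex{2,1,0} = 3
G(10) = mex{2,1,0} = 3
G(11) = mex{2,2,1} = 0
Heap A: G(11) = 0.
Heap B: G(9) = 3.
Combined Grundy value = 0 ⊕ 3 = 3.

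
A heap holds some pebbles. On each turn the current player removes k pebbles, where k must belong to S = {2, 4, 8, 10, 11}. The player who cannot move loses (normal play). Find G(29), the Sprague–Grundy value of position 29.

2

n :  0  1  2  3  4  5  6  7  8  9 10 11 12 13 14 15 16 17 18 19 20 21 22 23 24 25 26 27 28 29
G :  0  0  1  1  2  2  0  0  1  1  2  2  3  0  4  1  5  2  3  0  0  1  1  2  2  0  0  1  1  2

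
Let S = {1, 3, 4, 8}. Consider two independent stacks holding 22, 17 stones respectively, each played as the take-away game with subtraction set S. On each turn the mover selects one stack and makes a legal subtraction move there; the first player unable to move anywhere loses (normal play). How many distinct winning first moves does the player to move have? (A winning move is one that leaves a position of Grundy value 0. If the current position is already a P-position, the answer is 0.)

0

All stacks use S = {1, 3, 4, 8}:
n :  0  1  2  3  4  5  6  7  8  9 10 11 12 13 14 15 16 17 18 19 20 21 22
G :  0  1  0  1  2  3  2  0  1  0  1  2  3  2  0  1  0  1  2  3  2  0  1
Stack A: G(22) = 1.
Stack B: G(17) = 1.
Combined Grundy value = 1 ⊕ 1 = 0.
A winning move leaves total XOR = 0, i.e. changes one component's Grundy value g to g ⊕ X where X is the current total.
Stack A: target g' = 1⊕0 = 1, but every legal move changes the Grundy value (mex property), so 0 moves.
Stack B: target g' = 1⊕0 = 1, but every legal move changes the Grundy value (mex property), so 0 moves.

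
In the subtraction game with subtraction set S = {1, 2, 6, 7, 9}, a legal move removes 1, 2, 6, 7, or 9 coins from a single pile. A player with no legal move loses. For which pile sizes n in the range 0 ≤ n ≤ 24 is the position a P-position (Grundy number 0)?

0, 3, 8, 11, 16, 19, 24

n :  0  1  2  3  4  5  6  7  8  9 10 11 12 13 14 15 16 17 18 19 20 21 22 23 24
G :  0  1  2  0  1  2  3  4  0  1  2  0  1  2  3  4  0  1  2  0  1  2  3  4  0
P-positions are exactly the n with G(n) = 0.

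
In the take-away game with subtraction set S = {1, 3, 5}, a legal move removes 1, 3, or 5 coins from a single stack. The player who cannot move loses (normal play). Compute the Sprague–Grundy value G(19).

n :  0  1  2  3  4  5  6  7  8  9 10 11 12 13 14 15 16 17 18 19
G :  0  1  0  1  0  1  0  1  0  1  0  1  0  1  0  1  0  1  0  1

1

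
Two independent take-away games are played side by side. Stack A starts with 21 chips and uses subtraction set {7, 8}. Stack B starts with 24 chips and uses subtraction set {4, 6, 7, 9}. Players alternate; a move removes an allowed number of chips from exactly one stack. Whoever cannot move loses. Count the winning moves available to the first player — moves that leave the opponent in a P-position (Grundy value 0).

Stack A, S = {7, 8}:
G(0) = 0
G(1) = mex{} = 0
G(2) = mex{} = 0
G(3) = mex{} = 0
G(4) = mex{} = 0
G(5) = mex{} = 0
G(6) = mex{} = 0
G(7) = mex{0} = 1
G(8) = mex{0,0} = 1
G(9) = mex{0,0} = 1
G(10) = mex{0,0} = 1
G(11) = mex{0,0} = 1
G(12) = mex{0,0} = 1
G(13) = mex{0,0} = 1
G(14) = mex{1,0} = 2
G(15) = mex{1,1} = 0
G(16) = mex{1,1} = 0
G(17) = mex{1,1} = 0
G(18) = mex{1,1} = 0
G(19) = mex{1,1} = 0
G(20) = mex{1,1} = 0
G(21) = mex{2,1} = 0
G_A(21) = 0.
Stack B, S = {4, 6, 7, 9}:
G(0) = 0
G(1) = mex{} = 0
G(2) = mex{} = 0
G(3) = mex{} = 0
G(4) = mex{0} = 1
G(5) = mex{0} = 1
G(6) = mex{0,0} = 1
G(7) = mex{0,0,0} = 1
G(8) = mex{1,0,0} = 2
G(9) = mex{1,0,0,0} = 2
G(10) = mex{1,1,0,0} = 2
G(11) = mex{1,1,1,0} = 2
G(12) = mex{2,1,1,0} = 3
G(13) = mex{2,1,1,1} = 0
G(14) = mex{2,2,1,1} = 0
G(15) = mex{2,2,2,1} = 0
G(16) = mex{3,2,2,1} = 0
G(17) = mex{0,2,2,2} = 1
G(18) = mex{0,3,2,2} = 1
G(19) = mex{0,0,3,2} = 1
G(20) = mex{0,0,0,2} = 1
G(21) = mex{1,0,0,3} = 2
G(22) = mex{1,0,0,0} = 2
G(23) = mex{1,1,0,0} = 2
G(24) = mex{1,1,1,0} = 2
G_B(24) = 2.
Combined Grundy value = 0 ⊕ 2 = 2.
A winning move leaves total XOR = 0, i.e. changes one component's Grundy value g to g ⊕ X where X is the current total.
Stack A: need g' = 0⊕2 = 2. Options: 21−7→G=2, 21−8→G=1. Hits: 1.
Stack B: need g' = 2⊕2 = 0. Options: 24−4→G=1, 24−6→G=1, 24−7→G=1, 24−9→G=0. Hits: 1.

2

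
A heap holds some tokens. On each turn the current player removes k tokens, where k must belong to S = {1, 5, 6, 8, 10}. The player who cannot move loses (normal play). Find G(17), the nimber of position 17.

2

n :  0  1  2  3  4  5  6  7  8  9 10 11 12 13 14 15 16 17
G :  0  1  0  1  0  1  2  3  2  3  2  0  1  0  1  0  1  2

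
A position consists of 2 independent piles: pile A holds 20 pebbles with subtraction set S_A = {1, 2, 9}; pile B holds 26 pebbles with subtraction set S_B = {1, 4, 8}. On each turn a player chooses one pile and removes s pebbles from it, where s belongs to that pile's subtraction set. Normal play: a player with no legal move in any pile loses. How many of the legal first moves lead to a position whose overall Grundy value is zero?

0

Pile A, S = {1, 2, 9}:
G(0) = 0
G(1) = mex{0} = 1
G(2) = mex{1,0} = 2
G(3) = mex{2,1} = 0
G(4) = mex{0,2} = 1
G(5) = mex{1,0} = 2
G(6) = mex{2,1} = 0
G(7) = mex{0,2} = 1
G(8) = mex{1,0} = 2
G(9) = mex{2,1,0} = 3
G(10) = mex{3,2,1} = 0
G(11) = mex{0,3,2} = 1
G(12) = mex{1,0,0} = 2
G(13) = mex{2,1,1} = 0
G(14) = mex{0,2,2} = 1
G(15) = mex{1,0,0} = 2
G(16) = mex{2,1,1} = 0
G(17) = mex{0,2,2} = 1
G(18) = mex{1,0,3} = 2
G(19) = mex{2,1,0} = 3
G(20) = mex{3,2,1} = 0
G_A(20) = 0.
Pile B, S = {1, 4, 8}:
G(0) = 0
G(1) = mex{0} = 1
G(2) = mex{1} = 0
G(3) = mex{0} = 1
G(4) = mex{1,0} = 2
G(5) = mex{2,1} = 0
G(6) = mex{0,0} = 1
G(7) = mex{1,1} = 0
G(8) = mex{0,2,0} = 1
G(9) = mex{1,0,1} = 2
G(10) = mex{2,1,0} = 3
G(11) = mex{3,0,1} = 2
G(12) = mex{2,1,2} = 0
G(13) = mex{0,2,0} = 1
G(14) = mex{1,3,1} = 0
G(15) = mex{0,2,0} = 1
G(16) = mex{1,0,1} = 2
G(17) = mex{2,1,2} = 0
G(18) = mex{0,0,3} = 1
G(19) = mex{1,1,2} = 0
G(20) = mex{0,2,0} = 1
G(21) = mex{1,0,1} = 2
G(22) = mex{2,1,0} = 3
G(23) = mex{3,0,1} = 2
G(24) = mex{2,1,2} = 0
G(25) = mex{0,2,0} = 1
G(26) = mex{1,3,1} = 0
G_B(26) = 0.
Combined Grundy value = 0 ⊕ 0 = 0.
A winning move leaves total XOR = 0, i.e. changes one component's Grundy value g to g ⊕ X where X is the current total.
Pile A: target g' = 0⊕0 = 0, but every legal move changes the Grundy value (mex property), so 0 moves.
Pile B: target g' = 0⊕0 = 0, but every legal move changes the Grundy value (mex property), so 0 moves.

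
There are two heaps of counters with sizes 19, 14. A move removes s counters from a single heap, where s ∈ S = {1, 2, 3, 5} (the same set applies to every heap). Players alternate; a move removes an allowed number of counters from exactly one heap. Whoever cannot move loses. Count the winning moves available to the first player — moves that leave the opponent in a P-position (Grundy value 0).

All heaps use S = {1, 2, 3, 5}:
n :  0  1  2  3  4  5  6  7  8  9 10 11 12 13 14 15 16 17 18 19
G :  0  1  2  3  0  1  2  3  0  1  2  3  0  1  2  3  0  1  2  3
Heap A: G(19) = 3.
Heap B: G(14) = 2.
Combined Grundy value = 3 ⊕ 2 = 1.
A winning move leaves total XOR = 0, i.e. changes one component's Grundy value g to g ⊕ X where X is the current total.
Heap A: need g' = 3⊕1 = 2. Options: 19−1→G=2, 19−2→G=1, 19−3→G=0, 19−5→G=2. Hits: 2.
Heap B: need g' = 2⊕1 = 3. Options: 14−1→G=1, 14−2→G=0, 14−3→G=3, 14−5→G=1. Hits: 1.

3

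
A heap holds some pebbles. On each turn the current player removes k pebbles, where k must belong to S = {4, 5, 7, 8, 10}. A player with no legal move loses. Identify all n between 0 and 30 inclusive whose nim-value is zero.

G(0) = 0
G(1) = mex{} = 0
G(2) = mex{} = 0
G(3) = mex{} = 0
G(4) = mex{0} = 1
G(5) = mex{0,0} = 1
G(6) = mex{0,0} = 1
G(7) = mex{0,0,0} = 1
G(8) = mex{1,0,0,0} = 2
G(9) = mex{1,1,0,0} = 2
G(10) = mex{1,1,0,0,0} = 2
G(11) = mex{1,1,1,0,0} = 2
G(12) = mex{2,1,1,1,0} = 3
G(13) = mex{2,2,1,1,0} = 3
G(14) = mex{2,2,1,1,1} = 0
G(15) = mex{2,2,2,1,1} = 0
G(16) = mex{3,2,2,2,1} = 0
G(17) = mex{3,3,2,2,1} = 0
G(18) = mex{0,3,2,2,2} = 1
G(19) = mex{0,0,3,2,2} = 1
G(20) = mex{0,0,3,3,2} = 1
G(21) = mex{0,0,0,3,2} = 1
G(22) = mex{1,0,0,0,3} = 2
G(23) = mex{1,1,0,0,3} = 2
G(24) = mex{1,1,0,0,0} = 2
G(25) = mex{1,1,1,0,0} = 2
G(26) = mex{2,1,1,1,0} = 3
G(27) = mex{2,2,1,1,0} = 3
G(28) = mex{2,2,1,1,1} = 0
G(29) = mex{2,2,2,1,1} = 0
G(30) = mex{3,2,2,2,1} = 0
P-positions are exactly the n with G(n) = 0.

0, 1, 2, 3, 14, 15, 16, 17, 28, 29, 30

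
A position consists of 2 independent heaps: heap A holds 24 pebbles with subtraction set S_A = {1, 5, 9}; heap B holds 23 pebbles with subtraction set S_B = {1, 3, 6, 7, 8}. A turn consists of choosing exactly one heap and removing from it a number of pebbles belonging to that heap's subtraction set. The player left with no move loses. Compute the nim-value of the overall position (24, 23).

Heap A, S = {1, 5, 9}:
n :  0  1  2  3  4  5  6  7  8  9 10 11 12 13 14 15 16 17 18 19 20 21 22 23 24
G :  0  1  0  1  0  1  0  1  0  1  0  1  0  1  0  1  0  1  0  1  0  1  0  1  0
G_A(24) = 0.
Heap B, S = {1, 3, 6, 7, 8}:
G(0) = 0
G(1) = mex{0} = 1
G(2) = mex{1} = 0
G(3) = mex{0,0} = 1
G(4) = mex{1,1} = 0
G(5) = mex{0,0} = 1
G(6) = mex{1,1,0} = 2
G(7) = mex{2,0,1,0} = 3
G(8) = mex{3,1,0,1,0} = 2
G(9) = mex{2,2,1,0,1} = 3
G(10) = mex{3,3,0,1,0} = 2
G(11) = mex{2,2,1,0,1} = 3
G(12) = mex{3,3,2,1,0} = 4
G(13) = mex{4,2,3,2,1} = 0
G(14) = mex{0,3,2,3,2} = 1
G(15) = mex{1,4,3,2,3} = 0
G(16) = mex{0,0,2,3,2} = 1
G(17) = mex{1,1,3,2,3} = 0
G(18) = mex{0,0,4,3,2} = 1
G(19) = mex{1,1,0,4,3} = 2
G(20) = mex{2,0,1,0,4} = 3
G(21) = mex{3,1,0,1,0} = 2
G(22) = mex{2,2,1,0,1} = 3
G(23) = mex{3,3,0,1,0} = 2
G_B(23) = 2.
Combined Grundy value = 0 ⊕ 2 = 2.

2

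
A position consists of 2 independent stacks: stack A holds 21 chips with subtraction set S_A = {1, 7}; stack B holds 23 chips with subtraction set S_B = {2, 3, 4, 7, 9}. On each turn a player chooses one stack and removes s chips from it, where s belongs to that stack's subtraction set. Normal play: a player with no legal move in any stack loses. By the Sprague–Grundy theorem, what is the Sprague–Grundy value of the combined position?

Stack A, S = {1, 7}:
n :  0  1  2  3  4  5  6  7  8  9 10 11 12 13 14 15 16 17 18 19 20 21
G :  0  1  0  1  0  1  0  1  0  1  0  1  0  1  0  1  0  1  0  1  0  1
G_A(21) = 1.
Stack B, S = {2, 3, 4, 7, 9}:
G(0) = 0
G(1) = mex{} = 0
G(2) = mex{0} = 1
G(3) = mex{0,0} = 1
G(4) = mex{1,0,0} = 2
G(5) = mex{1,1,0} = 2
G(6) = mex{2,1,1} = 0
G(7) = mex{2,2,1,0} = 3
G(8) = mex{0,2,2,0} = 1
G(9) = mex{3,0,2,1,0} = 4
G(10) = mex{1,3,0,1,0} = 2
G(11) = mex{4,1,3,2,1} = 0
G(12) = mex{2,4,1,2,1} = 0
G(13) = mex{0,2,4,0,2} = 1
G(14) = mex{0,0,2,3,2} = 1
G(15) = mex{1,0,0,1,0} = 2
G(16) = mex{1,1,0,4,3} = 2
G(17) = mex{2,1,1,2,1} = 0
G(18) = mex{2,2,1,0,4} = 3
G(19) = mex{0,2,2,0,2} = 1
G(20) = mex{3,0,2,1,0} = 4
G(21) = mex{1,3,0,1,0} = 2
G(22) = mex{4,1,3,2,1} = 0
G(23) = mex{2,4,1,2,1} = 0
G_B(23) = 0.
Combined Grundy value = 1 ⊕ 0 = 1.

1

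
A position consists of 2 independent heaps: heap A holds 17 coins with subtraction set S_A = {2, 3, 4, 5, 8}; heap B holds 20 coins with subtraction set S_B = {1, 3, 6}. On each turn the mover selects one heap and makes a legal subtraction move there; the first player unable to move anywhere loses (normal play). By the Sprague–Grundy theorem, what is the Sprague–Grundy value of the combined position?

Heap A, S = {2, 3, 4, 5, 8}:
G(0) = 0
G(1) = mex{} = 0
G(2) = mex{0} = 1
G(3) = mex{0,0} = 1
G(4) = mex{1,0,0} = 2
G(5) = mex{1,1,0,0} = 2
G(6) = mex{2,1,1,0} = 3
G(7) = mex{2,2,1,1} = 0
G(8) = mex{3,2,2,1,0} = 4
G(9) = mex{0,3,2,2,0} = 1
G(10) = mex{4,0,3,2,1} = 5
G(11) = mex{1,4,0,3,1} = 2
G(12) = mex{5,1,4,0,2} = 3
G(13) = mex{2,5,1,4,2} = 0
G(14) = mex{3,2,5,1,3} = 0
G(15) = mex{0,3,2,5,0} = 1
G(16) = mex{0,0,3,2,4} = 1
G(17) = mex{1,0,0,3,1} = 2
G_A(17) = 2.
Heap B, S = {1, 3, 6}:
n :  0  1  2  3  4  5  6  7  8  9 10 11 12 13 14 15 16 17 18 19 20
G :  0  1  0  1  0  1  2  3  2  0  1  0  1  0  1  2  3  2  0  1  0
G_B(20) = 0.
Combined Grundy value = 2 ⊕ 0 = 2.

2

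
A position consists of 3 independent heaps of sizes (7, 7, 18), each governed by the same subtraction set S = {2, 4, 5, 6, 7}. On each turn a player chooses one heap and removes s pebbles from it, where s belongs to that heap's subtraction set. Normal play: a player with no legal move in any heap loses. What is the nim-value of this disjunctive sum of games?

All heaps use S = {2, 4, 5, 6, 7}:
G(0) = 0
G(1) = mex{} = 0
G(2) = mex{0} = 1
G(3) = mex{0} = 1
G(4) = mex{1,0} = 2
G(5) = mex{1,0,0} = 2
G(6) = mex{2,1,0,0} = 3
G(7) = mex{2,1,1,0,0} = 3
G(8) = mex{3,2,1,1,0} = 4
G(9) = mex{3,2,2,1,1} = 0
G(10) = mex{4,3,2,2,1} = 0
G(11) = mex{0,3,3,2,2} = 1
G(12) = mex{0,4,3,3,2} = 1
G(13) = mex{1,0,4,3,3} = 2
G(14) = mex{1,0,0,4,3} = 2
G(15) = mex{2,1,0,0,4} = 3
G(16) = mex{2,1,1,0,0} = 3
G(17) = mex{3,2,1,1,0} = 4
G(18) = mex{3,2,2,1,1} = 0
Heap A: G(7) = 3.
Heap B: G(7) = 3.
Heap C: G(18) = 0.
Combined Grundy value = 3 ⊕ 3 ⊕ 0 = 0.

0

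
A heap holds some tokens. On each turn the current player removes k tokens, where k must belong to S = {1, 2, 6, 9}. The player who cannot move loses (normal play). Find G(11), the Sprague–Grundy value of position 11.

1

n :  0  1  2  3  4  5  6  7  8  9 10 11
G :  0  1  2  0  1  2  3  0  1  2  0  1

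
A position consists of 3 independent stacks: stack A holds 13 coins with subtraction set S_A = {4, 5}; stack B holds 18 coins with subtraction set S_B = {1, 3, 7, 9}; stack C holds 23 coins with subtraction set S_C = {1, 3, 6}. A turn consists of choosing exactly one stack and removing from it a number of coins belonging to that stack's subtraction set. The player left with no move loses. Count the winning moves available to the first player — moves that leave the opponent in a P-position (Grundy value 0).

Stack A, S = {4, 5}:
G(0) = 0
G(1) = mex{} = 0
G(2) = mex{} = 0
G(3) = mex{} = 0
G(4) = mex{0} = 1
G(5) = mex{0,0} = 1
G(6) = mex{0,0} = 1
G(7) = mex{0,0} = 1
G(8) = mex{1,0} = 2
G(9) = mex{1,1} = 0
G(10) = mex{1,1} = 0
G(11) = mex{1,1} = 0
G(12) = mex{2,1} = 0
G(13) = mex{0,2} = 1
G_A(13) = 1.
Stack B, S = {1, 3, 7, 9}:
n :  0  1  2  3  4  5  6  7  8  9 10 11 12 13 14 15 16 17 18
G :  0  1  0  1  0  1  0  1  0  1  0  1  0  1  0  1  0  1  0
G_B(18) = 0.
Stack C, S = {1, 3, 6}:
n :  0  1  2  3  4  5  6  7  8  9 10 11 12 13 14 15 16 17 18 19 20 21 22 23
G :  0  1  0  1  0  1  2  3  2  0  1  0  1  0  1  2  3  2  0  1  0  1  0  1
G_C(23) = 1.
Combined Grundy value = 1 ⊕ 0 ⊕ 1 = 0.
A winning move leaves total XOR = 0, i.e. changes one component's Grundy value g to g ⊕ X where X is the current total.
Stack A: target g' = 1⊕0 = 1, but every legal move changes the Grundy value (mex property), so 0 moves.
Stack B: target g' = 0⊕0 = 0, but every legal move changes the Grundy value (mex property), so 0 moves.
Stack C: target g' = 1⊕0 = 1, but every legal move changes the Grundy value (mex property), so 0 moves.

0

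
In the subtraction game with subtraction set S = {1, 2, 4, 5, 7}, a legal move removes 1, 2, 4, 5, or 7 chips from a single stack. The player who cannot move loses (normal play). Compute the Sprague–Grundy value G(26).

n :  0  1  2  3  4  5  6  7  8  9 10 11 12 13 14 15 16 17 18 19 20 21 22 23 24 25 26
G :  0  1  2  0  1  2  0  1  2  0  1  2  0  1  2  0  1  2  0  1  2  0  1  2  0  1  2

2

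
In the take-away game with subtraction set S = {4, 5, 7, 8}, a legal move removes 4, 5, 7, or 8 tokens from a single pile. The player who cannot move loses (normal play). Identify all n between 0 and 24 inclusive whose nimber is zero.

n :  0  1  2  3  4  5  6  7  8  9 10 11 12 13 14 15 16 17 18 19 20 21 22 23 24
G :  0  0  0  0  1  1  1  1  2  2  2  2  0  0  0  0  1  1  1  1  2  2  2  2  0
P-positions are exactly the n with G(n) = 0.

0, 1, 2, 3, 12, 13, 14, 15, 24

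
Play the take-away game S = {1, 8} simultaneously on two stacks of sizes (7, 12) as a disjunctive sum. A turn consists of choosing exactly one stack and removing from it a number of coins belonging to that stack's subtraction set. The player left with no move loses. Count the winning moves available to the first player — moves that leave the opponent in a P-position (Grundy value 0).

0

All stacks use S = {1, 8}:
G(0) = 0
G(1) = mex{0} = 1
G(2) = mex{1} = 0
G(3) = mex{0} = 1
G(4) = mex{1} = 0
G(5) = mex{0} = 1
G(6) = mex{1} = 0
G(7) = mex{0} = 1
G(8) = mex{1,0} = 2
G(9) = mex{2,1} = 0
G(10) = mex{0,0} = 1
G(11) = mex{1,1} = 0
G(12) = mex{0,0} = 1
Stack A: G(7) = 1.
Stack B: G(12) = 1.
Combined Grundy value = 1 ⊕ 1 = 0.
A winning move leaves total XOR = 0, i.e. changes one component's Grundy value g to g ⊕ X where X is the current total.
Stack A: target g' = 1⊕0 = 1, but every legal move changes the Grundy value (mex property), so 0 moves.
Stack B: target g' = 1⊕0 = 1, but every legal move changes the Grundy value (mex property), so 0 moves.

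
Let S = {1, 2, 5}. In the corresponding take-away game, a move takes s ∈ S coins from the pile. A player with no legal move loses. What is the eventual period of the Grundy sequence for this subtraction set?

3

n :  0  1  2  3  4  5  6  7  8  9 10 11 12 13 14
G :  0  1  2  0  1  2  0  1  2  0  1  2  0  1  2
G(n+3) = G(n) holds for n = 0,…,4 (a full window of length max(S) = 5), so the sequence is purely periodic with period 3.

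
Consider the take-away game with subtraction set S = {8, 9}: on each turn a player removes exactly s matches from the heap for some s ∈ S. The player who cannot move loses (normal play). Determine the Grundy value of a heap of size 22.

0

G(0) = 0
G(1) = mex{} = 0
G(2) = mex{} = 0
G(3) = mex{} = 0
G(4) = mex{} = 0
G(5) = mex{} = 0
G(6) = mex{} = 0
G(7) = mex{} = 0
G(8) = mex{0} = 1
G(9) = mex{0,0} = 1
G(10) = mex{0,0} = 1
G(11) = mex{0,0} = 1
G(12) = mex{0,0} = 1
G(13) = mex{0,0} = 1
G(14) = mex{0,0} = 1
G(15) = mex{0,0} = 1
G(16) = mex{1,0} = 2
G(17) = mex{1,1} = 0
G(18) = mex{1,1} = 0
G(19) = mex{1,1} = 0
G(20) = mex{1,1} = 0
G(21) = mex{1,1} = 0
G(22) = mex{1,1} = 0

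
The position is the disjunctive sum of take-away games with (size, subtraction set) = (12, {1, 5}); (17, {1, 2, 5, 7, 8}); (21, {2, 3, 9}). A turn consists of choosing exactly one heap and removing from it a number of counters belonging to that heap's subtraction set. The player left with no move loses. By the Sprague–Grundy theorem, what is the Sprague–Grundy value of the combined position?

0

Heap A, S = {1, 5}:
G(0) = 0
G(1) = mex{0} = 1
G(2) = mex{1} = 0
G(3) = mex{0} = 1
G(4) = mex{1} = 0
G(5) = mex{0,0} = 1
G(6) = mex{1,1} = 0
G(7) = mex{0,0} = 1
G(8) = mex{1,1} = 0
G(9) = mex{0,0} = 1
G(10) = mex{1,1} = 0
G(11) = mex{0,0} = 1
G(12) = mex{1,1} = 0
G_A(12) = 0.
Heap B, S = {1, 2, 5, 7, 8}:
n :  0  1  2  3  4  5  6  7  8  9 10 11 12 13 14 15 16 17
G :  0  1  2  0  1  2  0  1  2  0  1  2  0  1  2  0  1  2
G_B(17) = 2.
Heap C, S = {2, 3, 9}:
G(0) = 0
G(1) = mex{} = 0
G(2) = mex{0} = 1
G(3) = mex{0,0} = 1
G(4) = mex{1,0} = 2
G(5) = mex{1,1} = 0
G(6) = mex{2,1} = 0
G(7) = mex{0,2} = 1
G(8) = mex{0,0} = 1
G(9) = mex{1,0,0} = 2
G(10) = mex{1,1,0} = 2
G(11) = mex{2,1,1} = 0
G(12) = mex{2,2,1} = 0
G(13) = mex{0,2,2} = 1
G(14) = mex{0,0,0} = 1
G(15) = mex{1,0,0} = 2
G(16) = mex{1,1,1} = 0
G(17) = mex{2,1,1} = 0
G(18) = mex{0,2,2} = 1
G(19) = mex{0,0,2} = 1
G(20) = mex{1,0,0} = 2
G(21) = mex{1,1,0} = 2
G_C(21) = 2.
Combined Grundy value = 0 ⊕ 2 ⊕ 2 = 0.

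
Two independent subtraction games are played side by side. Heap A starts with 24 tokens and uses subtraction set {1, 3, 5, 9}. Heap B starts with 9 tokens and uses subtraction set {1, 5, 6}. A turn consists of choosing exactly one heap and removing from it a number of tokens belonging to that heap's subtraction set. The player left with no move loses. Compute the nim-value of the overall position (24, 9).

3

Heap A, S = {1, 3, 5, 9}:
n :  0  1  2  3  4  5  6  7  8  9 10 11 12 13 14 15 16 17 18 19 20 21 22 23 24
G :  0  1  0  1  0  1  0  1  0  1  0  1  0  1  0  1  0  1  0  1  0  1  0  1  0
G_A(24) = 0.
Heap B, S = {1, 5, 6}:
n : 0 1 2 3 4 5 6 7 8 9
G : 0 1 0 1 0 1 2 3 2 3
G_B(9) = 3.
Combined Grundy value = 0 ⊕ 3 = 3.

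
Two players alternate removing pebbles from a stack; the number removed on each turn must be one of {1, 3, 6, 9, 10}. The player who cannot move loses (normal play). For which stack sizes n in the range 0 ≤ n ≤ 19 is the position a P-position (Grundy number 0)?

G(0) = 0
G(1) = mex{0} = 1
G(2) = mex{1} = 0
G(3) = mex{0,0} = 1
G(4) = mex{1,1} = 0
G(5) = mex{0,0} = 1
G(6) = mex{1,1,0} = 2
G(7) = mex{2,0,1} = 3
G(8) = mex{3,1,0} = 2
G(9) = mex{2,2,1,0} = 3
G(10) = mex{3,3,0,1,0} = 2
G(11) = mex{2,2,1,0,1} = 3
G(12) = mex{3,3,2,1,0} = 4
G(13) = mex{4,2,3,0,1} = 5
G(14) = mex{5,3,2,1,0} = 4
G(15) = mex{4,4,3,2,1} = 0
G(16) = mex{0,5,2,3,2} = 1
G(17) = mex{1,4,3,2,3} = 0
G(18) = mex{0,0,4,3,2} = 1
G(19) = mex{1,1,5,2,3} = 0
P-positions are exactly the n with G(n) = 0.

0, 2, 4, 15, 17, 19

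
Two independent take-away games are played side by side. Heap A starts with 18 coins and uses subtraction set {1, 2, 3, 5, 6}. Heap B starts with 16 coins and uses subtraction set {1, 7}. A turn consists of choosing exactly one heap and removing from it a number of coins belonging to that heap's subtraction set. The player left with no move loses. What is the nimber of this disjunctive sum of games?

Heap A, S = {1, 2, 3, 5, 6}:
n :  0  1  2  3  4  5  6  7  8  9 10 11 12 13 14 15 16 17 18
G :  0  1  2  3  0  1  2  3  0  1  2  3  0  1  2  3  0  1  2
G_A(18) = 2.
Heap B, S = {1, 7}:
G(0) = 0
G(1) = mex{0} = 1
G(2) = mex{1} = 0
G(3) = mex{0} = 1
G(4) = mex{1} = 0
G(5) = mex{0} = 1
G(6) = mex{1} = 0
G(7) = mex{0,0} = 1
G(8) = mex{1,1} = 0
G(9) = mex{0,0} = 1
G(10) = mex{1,1} = 0
G(11) = mex{0,0} = 1
G(12) = mex{1,1} = 0
G(13) = mex{0,0} = 1
G(14) = mex{1,1} = 0
G(15) = mex{0,0} = 1
G(16) = mex{1,1} = 0
G_B(16) = 0.
Combined Grundy value = 2 ⊕ 0 = 2.

2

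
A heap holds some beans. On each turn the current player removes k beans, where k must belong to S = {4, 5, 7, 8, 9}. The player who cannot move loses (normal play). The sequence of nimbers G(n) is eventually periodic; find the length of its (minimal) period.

13

n :  0  1  2  3  4  5  6  7  8  9 10 11 12 13 14 15 16 17 18 19 20 21 22 23 24 25 26 27
G :  0  0  0  0  1  1  1  1  2  2  2  2  3  0  0  0  0  1  1  1  1  2  2  2  2  3  0  0
G(n+13) = G(n) holds for n = 0,…,8 (a full window of length max(S) = 9), so the sequence is purely periodic with period 13.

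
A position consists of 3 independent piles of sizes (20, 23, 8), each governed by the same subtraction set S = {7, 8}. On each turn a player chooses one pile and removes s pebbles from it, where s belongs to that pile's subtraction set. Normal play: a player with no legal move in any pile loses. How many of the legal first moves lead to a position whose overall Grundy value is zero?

All piles use S = {7, 8}:
G(0) = 0
G(1) = mex{} = 0
G(2) = mex{} = 0
G(3) = mex{} = 0
G(4) = mex{} = 0
G(5) = mex{} = 0
G(6) = mex{} = 0
G(7) = mex{0} = 1
G(8) = mex{0,0} = 1
G(9) = mex{0,0} = 1
G(10) = mex{0,0} = 1
G(11) = mex{0,0} = 1
G(12) = mex{0,0} = 1
G(13) = mex{0,0} = 1
G(14) = mex{1,0} = 2
G(15) = mex{1,1} = 0
G(16) = mex{1,1} = 0
G(17) = mex{1,1} = 0
G(18) = mex{1,1} = 0
G(19) = mex{1,1} = 0
G(20) = mex{1,1} = 0
G(21) = mex{2,1} = 0
G(22) = mex{0,2} = 1
G(23) = mex{0,0} = 1
Pile A: G(20) = 0.
Pile B: G(23) = 1.
Pile C: G(8) = 1.
Combined Grundy value = 0 ⊕ 1 ⊕ 1 = 0.
A winning move leaves total XOR = 0, i.e. changes one component's Grundy value g to g ⊕ X where X is the current total.
Pile A: target g' = 0⊕0 = 0, but every legal move changes the Grundy value (mex property), so 0 moves.
Pile B: target g' = 1⊕0 = 1, but every legal move changes the Grundy value (mex property), so 0 moves.
Pile C: target g' = 1⊕0 = 1, but every legal move changes the Grundy value (mex property), so 0 moves.

0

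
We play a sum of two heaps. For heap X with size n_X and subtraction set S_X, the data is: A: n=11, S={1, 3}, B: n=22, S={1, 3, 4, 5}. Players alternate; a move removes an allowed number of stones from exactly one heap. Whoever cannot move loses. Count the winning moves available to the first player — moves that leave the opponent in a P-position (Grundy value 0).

Heap A, S = {1, 3}:
G(0) = 0
G(1) = mex{0} = 1
G(2) = mex{1} = 0
G(3) = mex{0,0} = 1
G(4) = mex{1,1} = 0
G(5) = mex{0,0} = 1
G(6) = mex{1,1} = 0
G(7) = mex{0,0} = 1
G(8) = mex{1,1} = 0
G(9) = mex{0,0} = 1
G(10) = mex{1,1} = 0
G(11) = mex{0,0} = 1
G_A(11) = 1.
Heap B, S = {1, 3, 4, 5}:
G(0) = 0
G(1) = mex{0} = 1
G(2) = mex{1} = 0
G(3) = mex{0,0} = 1
G(4) = mex{1,1,0} = 2
G(5) = mex{2,0,1,0} = 3
G(6) = mex{3,1,0,1} = 2
G(7) = mex{2,2,1,0} = 3
G(8) = mex{3,3,2,1} = 0
G(9) = mex{0,2,3,2} = 1
G(10) = mex{1,3,2,3} = 0
G(11) = mex{0,0,3,2} = 1
G(12) = mex{1,1,0,3} = 2
G(13) = mex{2,0,1,0} = 3
G(14) = mex{3,1,0,1} = 2
G(15) = mex{2,2,1,0} = 3
G(16) = mex{3,3,2,1} = 0
G(17) = mex{0,2,3,2} = 1
G(18) = mex{1,3,2,3} = 0
G(19) = mex{0,0,3,2} = 1
G(20) = mex{1,1,0,3} = 2
G(21) = mex{2,0,1,0} = 3
G(22) = mex{3,1,0,1} = 2
G_B(22) = 2.
Combined Grundy value = 1 ⊕ 2 = 3.
A winning move leaves total XOR = 0, i.e. changes one component's Grundy value g to g ⊕ X where X is the current total.
Heap A: need g' = 1⊕3 = 2. Options: 11−1→G=0, 11−3→G=0. Hits: 0.
Heap B: need g' = 2⊕3 = 1. Options: 22−1→G=3, 22−3→G=1, 22−4→G=0, 22−5→G=1. Hits: 2.

2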